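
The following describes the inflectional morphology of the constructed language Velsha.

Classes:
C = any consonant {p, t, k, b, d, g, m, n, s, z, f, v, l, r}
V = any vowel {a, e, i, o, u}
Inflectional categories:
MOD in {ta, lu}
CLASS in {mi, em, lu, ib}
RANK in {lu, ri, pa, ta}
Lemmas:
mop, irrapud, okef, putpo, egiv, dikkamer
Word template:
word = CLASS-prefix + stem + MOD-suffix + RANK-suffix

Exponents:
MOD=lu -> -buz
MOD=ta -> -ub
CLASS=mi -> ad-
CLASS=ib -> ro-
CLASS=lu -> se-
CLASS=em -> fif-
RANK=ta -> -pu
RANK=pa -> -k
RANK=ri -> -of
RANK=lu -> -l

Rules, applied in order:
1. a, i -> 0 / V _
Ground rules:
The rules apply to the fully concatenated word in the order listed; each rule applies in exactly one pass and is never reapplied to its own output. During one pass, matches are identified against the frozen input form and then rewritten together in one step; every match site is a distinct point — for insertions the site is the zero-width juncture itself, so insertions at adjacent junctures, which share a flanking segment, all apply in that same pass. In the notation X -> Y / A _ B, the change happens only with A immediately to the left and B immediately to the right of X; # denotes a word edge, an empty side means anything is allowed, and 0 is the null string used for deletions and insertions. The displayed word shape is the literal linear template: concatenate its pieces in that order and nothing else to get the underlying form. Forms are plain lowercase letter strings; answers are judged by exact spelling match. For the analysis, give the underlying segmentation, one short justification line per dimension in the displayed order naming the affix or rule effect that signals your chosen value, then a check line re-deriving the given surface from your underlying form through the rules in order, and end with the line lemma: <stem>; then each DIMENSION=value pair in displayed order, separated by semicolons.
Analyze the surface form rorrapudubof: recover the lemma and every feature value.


underlying: ro-irrapud-ub-of
MOD=ta - signalled by the affix -ub
CLASS=ib - signalled by the affix ro-
RANK=ri - signalled by the affix -of
check: roirrapudubof -> rorrapudubof
lemma: irrapud; MOD=ta; CLASS=ib; RANK=ri


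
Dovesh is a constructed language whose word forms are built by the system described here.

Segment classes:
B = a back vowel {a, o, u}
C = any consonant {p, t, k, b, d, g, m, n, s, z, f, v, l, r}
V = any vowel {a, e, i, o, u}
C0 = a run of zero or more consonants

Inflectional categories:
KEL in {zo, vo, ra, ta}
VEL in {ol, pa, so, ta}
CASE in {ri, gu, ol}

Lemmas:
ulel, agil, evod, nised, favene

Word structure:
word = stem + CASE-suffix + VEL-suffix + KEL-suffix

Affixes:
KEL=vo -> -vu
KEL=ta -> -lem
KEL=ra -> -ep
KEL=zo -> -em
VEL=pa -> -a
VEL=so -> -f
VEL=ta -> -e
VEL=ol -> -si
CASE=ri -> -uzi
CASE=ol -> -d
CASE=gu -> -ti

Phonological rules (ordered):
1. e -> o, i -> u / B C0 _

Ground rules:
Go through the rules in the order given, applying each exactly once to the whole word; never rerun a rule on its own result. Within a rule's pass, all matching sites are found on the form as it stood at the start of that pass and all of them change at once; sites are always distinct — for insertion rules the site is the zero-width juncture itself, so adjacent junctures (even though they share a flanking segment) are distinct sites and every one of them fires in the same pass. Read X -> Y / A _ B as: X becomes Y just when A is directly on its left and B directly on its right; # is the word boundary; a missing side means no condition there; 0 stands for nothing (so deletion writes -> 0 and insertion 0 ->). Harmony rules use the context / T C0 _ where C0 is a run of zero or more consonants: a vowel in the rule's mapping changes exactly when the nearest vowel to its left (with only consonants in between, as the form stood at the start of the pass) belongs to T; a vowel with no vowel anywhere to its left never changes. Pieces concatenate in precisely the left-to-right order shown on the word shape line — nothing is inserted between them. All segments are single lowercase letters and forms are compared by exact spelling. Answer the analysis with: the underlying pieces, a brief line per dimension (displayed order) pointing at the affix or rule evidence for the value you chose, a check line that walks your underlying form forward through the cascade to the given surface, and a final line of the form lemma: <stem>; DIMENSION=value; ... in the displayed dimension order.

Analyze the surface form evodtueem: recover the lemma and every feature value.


underlying: evod-ti-e-em
KEL=zo - signalled by the affix -em
VEL=ta - signalled by the affix -e
CASE=gu - signalled by the affix -ti
check: evodtieem -> evodtueem
lemma: evod; KEL=zo; VEL=ta; CASE=gu


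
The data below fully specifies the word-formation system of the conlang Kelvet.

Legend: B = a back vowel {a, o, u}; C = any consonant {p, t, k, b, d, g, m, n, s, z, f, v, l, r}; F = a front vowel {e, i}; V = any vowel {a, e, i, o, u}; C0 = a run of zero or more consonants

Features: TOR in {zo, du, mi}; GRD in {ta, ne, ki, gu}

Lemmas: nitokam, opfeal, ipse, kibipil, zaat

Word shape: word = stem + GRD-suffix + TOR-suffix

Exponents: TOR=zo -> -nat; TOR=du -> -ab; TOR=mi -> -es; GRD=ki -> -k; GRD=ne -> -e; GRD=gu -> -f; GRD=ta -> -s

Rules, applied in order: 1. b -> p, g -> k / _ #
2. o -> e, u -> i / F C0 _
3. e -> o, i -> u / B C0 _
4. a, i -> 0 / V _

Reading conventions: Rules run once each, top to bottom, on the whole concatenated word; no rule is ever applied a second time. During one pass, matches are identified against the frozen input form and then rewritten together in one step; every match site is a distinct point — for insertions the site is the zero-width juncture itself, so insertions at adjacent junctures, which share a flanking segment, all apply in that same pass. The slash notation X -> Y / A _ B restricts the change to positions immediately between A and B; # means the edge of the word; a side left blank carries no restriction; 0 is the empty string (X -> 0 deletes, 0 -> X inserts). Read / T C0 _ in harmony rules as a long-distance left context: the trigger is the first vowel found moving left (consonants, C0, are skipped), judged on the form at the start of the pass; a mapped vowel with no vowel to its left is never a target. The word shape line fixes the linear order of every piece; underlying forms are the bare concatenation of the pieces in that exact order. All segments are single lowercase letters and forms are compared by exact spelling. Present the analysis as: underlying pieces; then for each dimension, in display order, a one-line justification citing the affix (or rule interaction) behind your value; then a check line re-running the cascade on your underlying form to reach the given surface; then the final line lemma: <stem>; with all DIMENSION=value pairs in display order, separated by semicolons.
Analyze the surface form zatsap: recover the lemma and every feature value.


underlying: zaat-s-ab
TOR=du - signalled by the affix -ab
GRD=ta - signalled by the affix -s
check: zaatsab -> zaatsap -> zaatsap -> zaatsap -> zatsap
lemma: zaat; TOR=du; GRD=ta


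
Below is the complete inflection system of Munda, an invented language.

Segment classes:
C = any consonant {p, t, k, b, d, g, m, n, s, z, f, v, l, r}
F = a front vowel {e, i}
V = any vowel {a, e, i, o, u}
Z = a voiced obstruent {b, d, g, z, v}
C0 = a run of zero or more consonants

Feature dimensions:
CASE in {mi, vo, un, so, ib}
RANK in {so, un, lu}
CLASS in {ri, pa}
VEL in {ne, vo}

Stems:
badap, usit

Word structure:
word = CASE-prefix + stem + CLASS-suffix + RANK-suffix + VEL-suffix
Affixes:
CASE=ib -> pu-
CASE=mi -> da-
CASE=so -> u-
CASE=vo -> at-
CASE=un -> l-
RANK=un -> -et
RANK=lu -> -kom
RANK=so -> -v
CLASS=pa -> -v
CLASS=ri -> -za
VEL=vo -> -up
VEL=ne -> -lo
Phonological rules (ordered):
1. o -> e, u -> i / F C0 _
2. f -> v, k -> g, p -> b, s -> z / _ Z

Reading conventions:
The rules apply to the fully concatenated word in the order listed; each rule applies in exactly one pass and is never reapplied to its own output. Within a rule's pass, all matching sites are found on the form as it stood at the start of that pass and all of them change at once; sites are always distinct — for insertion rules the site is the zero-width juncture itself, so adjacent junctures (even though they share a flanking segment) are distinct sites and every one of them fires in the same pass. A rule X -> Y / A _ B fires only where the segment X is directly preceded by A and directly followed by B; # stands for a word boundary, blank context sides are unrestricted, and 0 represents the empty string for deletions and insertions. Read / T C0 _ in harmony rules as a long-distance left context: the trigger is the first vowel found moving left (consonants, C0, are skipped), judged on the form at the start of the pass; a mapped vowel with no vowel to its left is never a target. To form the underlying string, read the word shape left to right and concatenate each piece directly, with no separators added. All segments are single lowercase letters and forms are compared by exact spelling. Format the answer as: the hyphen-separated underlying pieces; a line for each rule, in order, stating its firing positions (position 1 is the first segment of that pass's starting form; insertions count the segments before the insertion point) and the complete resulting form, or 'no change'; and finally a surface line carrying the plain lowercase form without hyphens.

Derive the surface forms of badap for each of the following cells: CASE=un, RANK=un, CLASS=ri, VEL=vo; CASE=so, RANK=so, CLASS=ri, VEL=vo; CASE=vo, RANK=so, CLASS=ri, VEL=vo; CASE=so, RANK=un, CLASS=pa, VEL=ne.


cell CASE=un, RANK=un, CLASS=ri, VEL=vo:
underlying: l-badap-za-et-up
1. o -> e, u -> i / F C0 _: fires at position(s) 11: lbadapzaetip
2. f -> v, k -> g, p -> b, s -> z / _ Z: fires at position(s) 6: lbadabzaetip
surface: lbadabzaetip

cell CASE=so, RANK=so, CLASS=ri, VEL=vo:
underlying: u-badap-za-v-up
1. o -> e, u -> i / F C0 _: no change
2. f -> v, k -> g, p -> b, s -> z / _ Z: fires at position(s) 6: ubadabzavup
surface: ubadabzavup

cell CASE=vo, RANK=so, CLASS=ri, VEL=vo:
underlying: at-badap-za-v-up
1. o -> e, u -> i / F C0 _: no change
2. f -> v, k -> g, p -> b, s -> z / _ Z: fires at position(s) 7: atbadabzavup
surface: atbadabzavup

cell CASE=so, RANK=un, CLASS=pa, VEL=ne:
underlying: u-badap-v-et-lo
1. o -> e, u -> i / F C0 _: fires at position(s) 11: ubadapvetle
2. f -> v, k -> g, p -> b, s -> z / _ Z: fires at position(s) 6: ubadabvetle
surface: ubadabvetle


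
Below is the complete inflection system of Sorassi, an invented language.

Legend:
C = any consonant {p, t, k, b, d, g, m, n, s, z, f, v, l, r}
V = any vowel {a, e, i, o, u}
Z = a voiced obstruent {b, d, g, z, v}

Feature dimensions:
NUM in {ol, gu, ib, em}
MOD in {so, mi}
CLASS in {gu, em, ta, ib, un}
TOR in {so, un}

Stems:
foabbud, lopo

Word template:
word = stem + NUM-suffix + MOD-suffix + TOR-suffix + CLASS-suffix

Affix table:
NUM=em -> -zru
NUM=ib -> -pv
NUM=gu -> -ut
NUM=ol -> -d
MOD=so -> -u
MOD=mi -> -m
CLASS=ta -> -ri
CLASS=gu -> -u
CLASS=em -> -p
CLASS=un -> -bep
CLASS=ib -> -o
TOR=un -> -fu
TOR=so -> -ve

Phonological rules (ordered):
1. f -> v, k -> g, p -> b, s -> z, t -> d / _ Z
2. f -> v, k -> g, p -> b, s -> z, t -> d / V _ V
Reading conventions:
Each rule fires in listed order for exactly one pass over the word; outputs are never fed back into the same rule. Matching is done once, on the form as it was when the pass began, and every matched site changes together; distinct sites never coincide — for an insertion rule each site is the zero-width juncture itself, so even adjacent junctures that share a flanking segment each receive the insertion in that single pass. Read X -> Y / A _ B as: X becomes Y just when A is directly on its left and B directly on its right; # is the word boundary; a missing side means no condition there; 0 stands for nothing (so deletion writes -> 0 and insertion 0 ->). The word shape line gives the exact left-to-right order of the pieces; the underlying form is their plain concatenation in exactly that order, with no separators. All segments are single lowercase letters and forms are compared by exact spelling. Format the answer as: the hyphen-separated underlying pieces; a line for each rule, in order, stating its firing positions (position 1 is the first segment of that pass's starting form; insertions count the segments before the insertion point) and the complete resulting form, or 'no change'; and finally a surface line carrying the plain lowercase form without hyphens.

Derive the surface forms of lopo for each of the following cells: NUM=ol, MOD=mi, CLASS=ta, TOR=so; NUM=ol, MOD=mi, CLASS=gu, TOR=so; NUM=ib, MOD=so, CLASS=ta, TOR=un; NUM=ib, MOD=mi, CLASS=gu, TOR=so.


cell NUM=ol, MOD=mi, CLASS=ta, TOR=so:
underlying: lopo-d-m-ve-ri
1. f -> v, k -> g, p -> b, s -> z, t -> d / _ Z: no change
2. f -> v, k -> g, p -> b, s -> z, t -> d / V _ V: fires at position(s) 3: lobodmveri
surface: lobodmveri

cell NUM=ol, MOD=mi, CLASS=gu, TOR=so:
underlying: lopo-d-m-ve-u
1. f -> v, k -> g, p -> b, s -> z, t -> d / _ Z: no change
2. f -> v, k -> g, p -> b, s -> z, t -> d / V _ V: fires at position(s) 3: lobodmveu
surface: lobodmveu

cell NUM=ib, MOD=so, CLASS=ta, TOR=un:
underlying: lopo-pv-u-fu-ri
1. f -> v, k -> g, p -> b, s -> z, t -> d / _ Z: fires at position(s) 5: lopobvufuri
2. f -> v, k -> g, p -> b, s -> z, t -> d / V _ V: fires at position(s) 3, 8: lobobvuvuri
surface: lobobvuvuri

cell NUM=ib, MOD=mi, CLASS=gu, TOR=so:
underlying: lopo-pv-m-ve-u
1. f -> v, k -> g, p -> b, s -> z, t -> d / _ Z: fires at position(s) 5: lopobvmveu
2. f -> v, k -> g, p -> b, s -> z, t -> d / V _ V: fires at position(s) 3: lobobvmveu
surface: lobobvmveu


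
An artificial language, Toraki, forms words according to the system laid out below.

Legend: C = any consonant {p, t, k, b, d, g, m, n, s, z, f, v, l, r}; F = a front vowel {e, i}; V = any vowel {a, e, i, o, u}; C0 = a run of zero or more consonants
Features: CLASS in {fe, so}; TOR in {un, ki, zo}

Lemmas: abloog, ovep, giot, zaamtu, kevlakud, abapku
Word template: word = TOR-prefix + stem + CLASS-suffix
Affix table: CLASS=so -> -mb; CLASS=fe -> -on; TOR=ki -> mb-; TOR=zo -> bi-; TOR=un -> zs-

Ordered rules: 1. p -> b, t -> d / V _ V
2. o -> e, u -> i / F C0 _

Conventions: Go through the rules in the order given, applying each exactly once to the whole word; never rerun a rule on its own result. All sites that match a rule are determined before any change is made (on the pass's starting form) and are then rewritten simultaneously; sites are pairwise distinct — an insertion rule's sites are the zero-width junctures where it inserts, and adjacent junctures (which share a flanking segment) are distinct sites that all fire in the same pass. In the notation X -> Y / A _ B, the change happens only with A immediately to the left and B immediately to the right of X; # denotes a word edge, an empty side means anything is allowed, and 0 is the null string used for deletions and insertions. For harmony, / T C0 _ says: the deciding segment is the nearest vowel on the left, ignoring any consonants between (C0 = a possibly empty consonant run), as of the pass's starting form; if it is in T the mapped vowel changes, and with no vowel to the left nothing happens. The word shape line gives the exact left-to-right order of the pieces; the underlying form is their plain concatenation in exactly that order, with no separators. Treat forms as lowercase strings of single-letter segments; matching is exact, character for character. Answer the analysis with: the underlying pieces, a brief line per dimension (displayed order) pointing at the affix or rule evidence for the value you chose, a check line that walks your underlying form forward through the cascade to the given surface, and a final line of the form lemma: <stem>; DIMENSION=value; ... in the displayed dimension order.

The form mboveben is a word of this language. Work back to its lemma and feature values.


underlying: mb-ovep-on
CLASS=fe - signalled by the affix -on
TOR=ki - signalled by the affix mb-
check: mbovepon -> mbovebon -> mboveben
lemma: ovep; CLASS=fe; TOR=ki


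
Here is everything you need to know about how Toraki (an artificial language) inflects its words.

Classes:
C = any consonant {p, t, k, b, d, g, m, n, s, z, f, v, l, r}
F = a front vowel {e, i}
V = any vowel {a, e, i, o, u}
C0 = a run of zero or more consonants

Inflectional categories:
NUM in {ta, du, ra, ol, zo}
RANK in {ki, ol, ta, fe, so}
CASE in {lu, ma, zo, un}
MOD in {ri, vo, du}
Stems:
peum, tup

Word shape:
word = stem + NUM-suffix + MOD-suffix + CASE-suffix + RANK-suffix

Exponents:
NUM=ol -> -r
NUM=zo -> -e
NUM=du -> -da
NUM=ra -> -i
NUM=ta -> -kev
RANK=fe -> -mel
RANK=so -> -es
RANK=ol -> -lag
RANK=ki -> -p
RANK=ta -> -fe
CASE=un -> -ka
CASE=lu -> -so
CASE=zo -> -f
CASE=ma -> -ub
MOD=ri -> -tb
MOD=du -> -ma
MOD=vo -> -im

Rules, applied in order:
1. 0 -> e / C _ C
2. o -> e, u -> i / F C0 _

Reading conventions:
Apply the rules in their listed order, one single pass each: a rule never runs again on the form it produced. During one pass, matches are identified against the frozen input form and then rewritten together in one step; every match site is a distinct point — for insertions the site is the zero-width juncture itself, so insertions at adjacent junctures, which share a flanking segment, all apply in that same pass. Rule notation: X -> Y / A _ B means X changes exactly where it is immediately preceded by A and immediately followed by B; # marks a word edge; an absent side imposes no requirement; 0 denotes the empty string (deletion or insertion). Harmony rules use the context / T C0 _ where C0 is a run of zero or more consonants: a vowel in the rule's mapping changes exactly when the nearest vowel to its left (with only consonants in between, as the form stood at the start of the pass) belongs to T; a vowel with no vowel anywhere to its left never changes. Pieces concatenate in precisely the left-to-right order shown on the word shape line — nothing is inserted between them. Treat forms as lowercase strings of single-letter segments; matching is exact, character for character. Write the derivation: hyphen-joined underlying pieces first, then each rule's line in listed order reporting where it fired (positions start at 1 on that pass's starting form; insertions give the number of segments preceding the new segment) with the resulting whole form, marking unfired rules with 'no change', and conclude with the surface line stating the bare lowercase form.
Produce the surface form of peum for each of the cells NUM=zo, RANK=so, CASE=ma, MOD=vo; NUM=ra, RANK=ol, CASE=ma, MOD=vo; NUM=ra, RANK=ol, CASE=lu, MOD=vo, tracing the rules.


cell NUM=zo, RANK=so, CASE=ma, MOD=vo:
underlying: peum-e-im-ub-es
1. 0 -> e / C _ C: no change
2. o -> e, u -> i / F C0 _: fires at position(s) 3, 8: peimeimibes
surface: peimeimibes

cell NUM=ra, RANK=ol, CASE=ma, MOD=vo:
underlying: peum-i-im-ub-lag
1. 0 -> e / C _ C: inserts after position(s) 9: peumiimubelag
2. o -> e, u -> i / F C0 _: fires at position(s) 3, 8: peimiimibelag
surface: peimiimibelag

cell NUM=ra, RANK=ol, CASE=lu, MOD=vo:
underlying: peum-i-im-so-lag
1. 0 -> e / C _ C: inserts after position(s) 7: peumiimesolag
2. o -> e, u -> i / F C0 _: fires at position(s) 3, 10: peimiimeselag
surface: peimiimeselag


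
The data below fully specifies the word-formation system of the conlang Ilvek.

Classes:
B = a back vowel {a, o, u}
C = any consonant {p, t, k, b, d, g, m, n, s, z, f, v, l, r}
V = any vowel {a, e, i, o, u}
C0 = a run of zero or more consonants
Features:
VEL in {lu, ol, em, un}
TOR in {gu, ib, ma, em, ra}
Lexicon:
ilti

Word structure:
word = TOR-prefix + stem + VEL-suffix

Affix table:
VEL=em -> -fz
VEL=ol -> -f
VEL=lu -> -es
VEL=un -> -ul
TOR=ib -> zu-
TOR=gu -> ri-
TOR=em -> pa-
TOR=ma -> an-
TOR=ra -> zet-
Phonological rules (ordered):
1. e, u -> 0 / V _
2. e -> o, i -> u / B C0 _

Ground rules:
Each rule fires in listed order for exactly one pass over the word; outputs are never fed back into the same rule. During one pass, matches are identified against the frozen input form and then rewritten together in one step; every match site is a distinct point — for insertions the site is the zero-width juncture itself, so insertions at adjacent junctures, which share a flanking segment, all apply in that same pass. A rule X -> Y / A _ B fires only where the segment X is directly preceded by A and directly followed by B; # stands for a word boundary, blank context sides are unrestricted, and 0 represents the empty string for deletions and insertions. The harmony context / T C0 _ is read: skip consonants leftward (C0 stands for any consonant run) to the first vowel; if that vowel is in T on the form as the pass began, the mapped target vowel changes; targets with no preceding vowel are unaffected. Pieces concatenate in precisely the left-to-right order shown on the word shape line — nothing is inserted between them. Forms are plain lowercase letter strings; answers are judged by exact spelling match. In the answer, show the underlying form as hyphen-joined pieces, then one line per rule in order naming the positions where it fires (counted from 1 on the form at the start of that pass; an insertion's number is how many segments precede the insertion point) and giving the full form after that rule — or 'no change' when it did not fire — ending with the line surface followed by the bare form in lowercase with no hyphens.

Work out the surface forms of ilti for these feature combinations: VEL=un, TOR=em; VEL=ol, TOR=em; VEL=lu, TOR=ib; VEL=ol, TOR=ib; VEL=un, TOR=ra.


cell VEL=un, TOR=em:
underlying: pa-ilti-ul
1. e, u -> 0 / V _: fires at position(s) 7: pailtil
2. e -> o, i -> u / B C0 _: fires at position(s) 3: paultil
surface: paultil

cell VEL=ol, TOR=em:
underlying: pa-ilti-f
1. e, u -> 0 / V _: no change
2. e -> o, i -> u / B C0 _: fires at position(s) 3: paultif
surface: paultif

cell VEL=lu, TOR=ib:
underlying: zu-ilti-es
1. e, u -> 0 / V _: fires at position(s) 7: zuiltis
2. e -> o, i -> u / B C0 _: fires at position(s) 3: zuultis
surface: zuultis

cell VEL=ol, TOR=ib:
underlying: zu-ilti-f
1. e, u -> 0 / V _: no change
2. e -> o, i -> u / B C0 _: fires at position(s) 3: zuultif
surface: zuultif

cell VEL=un, TOR=ra:
underlying: zet-ilti-ul
1. e, u -> 0 / V _: fires at position(s) 8: zetiltil
2. e -> o, i -> u / B C0 _: no change
surface: zetiltil


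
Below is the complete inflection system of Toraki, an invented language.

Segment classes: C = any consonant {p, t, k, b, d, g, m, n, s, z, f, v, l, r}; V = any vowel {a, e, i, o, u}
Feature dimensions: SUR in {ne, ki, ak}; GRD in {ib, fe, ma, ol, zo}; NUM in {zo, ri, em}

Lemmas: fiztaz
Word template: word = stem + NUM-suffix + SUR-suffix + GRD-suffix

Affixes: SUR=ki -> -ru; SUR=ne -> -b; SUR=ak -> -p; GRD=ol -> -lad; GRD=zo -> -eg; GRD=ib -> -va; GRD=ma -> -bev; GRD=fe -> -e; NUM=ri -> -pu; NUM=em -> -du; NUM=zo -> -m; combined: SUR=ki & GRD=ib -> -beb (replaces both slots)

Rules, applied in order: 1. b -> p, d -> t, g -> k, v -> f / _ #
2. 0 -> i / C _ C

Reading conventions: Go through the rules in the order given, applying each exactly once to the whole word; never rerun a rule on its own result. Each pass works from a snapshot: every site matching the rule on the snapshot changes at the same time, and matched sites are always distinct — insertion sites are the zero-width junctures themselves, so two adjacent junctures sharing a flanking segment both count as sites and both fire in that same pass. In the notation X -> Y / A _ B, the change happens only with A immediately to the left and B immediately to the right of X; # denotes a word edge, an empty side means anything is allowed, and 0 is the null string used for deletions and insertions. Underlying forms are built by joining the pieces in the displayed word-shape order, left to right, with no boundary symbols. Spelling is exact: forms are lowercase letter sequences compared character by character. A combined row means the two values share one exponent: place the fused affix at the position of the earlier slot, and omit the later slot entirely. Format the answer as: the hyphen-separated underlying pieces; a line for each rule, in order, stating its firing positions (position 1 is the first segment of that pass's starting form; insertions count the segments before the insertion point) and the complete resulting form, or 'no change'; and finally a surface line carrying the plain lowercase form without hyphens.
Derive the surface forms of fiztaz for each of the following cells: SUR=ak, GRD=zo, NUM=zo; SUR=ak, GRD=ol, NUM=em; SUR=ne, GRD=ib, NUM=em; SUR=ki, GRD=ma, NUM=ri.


cell SUR=ak, GRD=zo, NUM=zo:
underlying: fiztaz-m-p-eg
1. b -> p, d -> t, g -> k, v -> f / _ #: fires at position(s) 10: fiztazmpek
2. 0 -> i / C _ C: inserts after position(s) 3, 6, 7: fizitazimipek
surface: fizitazimipek

cell SUR=ak, GRD=ol, NUM=em:
underlying: fiztaz-du-p-lad
1. b -> p, d -> t, g -> k, v -> f / _ #: fires at position(s) 12: fiztazduplat
2. 0 -> i / C _ C: inserts after position(s) 3, 6, 9: fizitazidupilat
surface: fizitazidupilat

cell SUR=ne, GRD=ib, NUM=em:
underlying: fiztaz-du-b-va
1. b -> p, d -> t, g -> k, v -> f / _ #: no change
2. 0 -> i / C _ C: inserts after position(s) 3, 6, 9: fizitazidubiva
surface: fizitazidubiva

cell SUR=ki, GRD=ma, NUM=ri:
underlying: fiztaz-pu-ru-bev
1. b -> p, d -> t, g -> k, v -> f / _ #: fires at position(s) 13: fiztazpurubef
2. 0 -> i / C _ C: inserts after position(s) 3, 6: fizitazipurubef
surface: fizitazipurubef


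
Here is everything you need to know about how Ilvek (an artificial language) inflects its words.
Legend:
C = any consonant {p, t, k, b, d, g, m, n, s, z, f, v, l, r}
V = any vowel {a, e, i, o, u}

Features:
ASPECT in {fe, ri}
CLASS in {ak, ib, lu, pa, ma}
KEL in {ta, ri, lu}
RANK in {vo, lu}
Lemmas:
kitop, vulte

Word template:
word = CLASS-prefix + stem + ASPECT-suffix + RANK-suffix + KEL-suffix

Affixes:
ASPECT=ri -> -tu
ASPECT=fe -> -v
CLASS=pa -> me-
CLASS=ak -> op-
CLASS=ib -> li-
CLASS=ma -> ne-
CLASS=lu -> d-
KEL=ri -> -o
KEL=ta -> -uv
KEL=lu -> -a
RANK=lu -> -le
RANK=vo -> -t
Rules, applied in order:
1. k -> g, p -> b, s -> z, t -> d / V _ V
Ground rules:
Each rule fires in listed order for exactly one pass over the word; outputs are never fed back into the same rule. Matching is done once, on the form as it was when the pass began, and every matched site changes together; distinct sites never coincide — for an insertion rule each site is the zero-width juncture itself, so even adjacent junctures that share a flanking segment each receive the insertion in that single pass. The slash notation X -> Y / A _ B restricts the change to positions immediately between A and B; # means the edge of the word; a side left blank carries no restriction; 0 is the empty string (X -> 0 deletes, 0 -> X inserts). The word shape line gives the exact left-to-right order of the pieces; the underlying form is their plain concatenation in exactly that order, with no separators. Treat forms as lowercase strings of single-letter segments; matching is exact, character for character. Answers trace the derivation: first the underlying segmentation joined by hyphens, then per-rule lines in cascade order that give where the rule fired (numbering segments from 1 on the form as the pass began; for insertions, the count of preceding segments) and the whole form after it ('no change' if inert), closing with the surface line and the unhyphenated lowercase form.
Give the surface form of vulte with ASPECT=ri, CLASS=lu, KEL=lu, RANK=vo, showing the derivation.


underlying: d-vulte-tu-t-a
1. k -> g, p -> b, s -> z, t -> d / V _ V: fires at position(s) 7, 9: dvulteduda
surface: dvulteduda


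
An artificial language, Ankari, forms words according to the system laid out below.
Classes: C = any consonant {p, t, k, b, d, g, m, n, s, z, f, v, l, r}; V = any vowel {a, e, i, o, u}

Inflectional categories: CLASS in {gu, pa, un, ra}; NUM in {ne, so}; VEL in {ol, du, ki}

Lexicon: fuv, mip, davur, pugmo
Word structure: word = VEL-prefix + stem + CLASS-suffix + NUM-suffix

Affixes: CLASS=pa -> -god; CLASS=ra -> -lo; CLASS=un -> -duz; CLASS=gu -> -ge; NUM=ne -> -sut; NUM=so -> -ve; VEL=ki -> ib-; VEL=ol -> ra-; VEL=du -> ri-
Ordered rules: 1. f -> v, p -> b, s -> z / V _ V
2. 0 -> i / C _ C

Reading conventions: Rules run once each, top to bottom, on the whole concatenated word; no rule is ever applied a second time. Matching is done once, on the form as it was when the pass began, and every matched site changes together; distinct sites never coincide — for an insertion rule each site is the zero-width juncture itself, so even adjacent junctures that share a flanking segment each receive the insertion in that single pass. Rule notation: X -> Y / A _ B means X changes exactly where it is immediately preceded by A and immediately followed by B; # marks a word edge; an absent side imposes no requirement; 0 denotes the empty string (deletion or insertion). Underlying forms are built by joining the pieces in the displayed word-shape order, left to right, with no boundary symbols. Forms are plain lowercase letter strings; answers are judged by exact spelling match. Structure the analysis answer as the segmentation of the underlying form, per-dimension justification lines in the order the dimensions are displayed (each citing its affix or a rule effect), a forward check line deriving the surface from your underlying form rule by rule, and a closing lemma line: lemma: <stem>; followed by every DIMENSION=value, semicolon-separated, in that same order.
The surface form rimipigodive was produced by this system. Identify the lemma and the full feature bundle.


underlying: ri-mip-god-ve
CLASS=pa - signalled by the affix -god
NUM=so - signalled by the affix -ve
VEL=du - signalled by the affix ri-
check: rimipgodve -> rimipgodve -> rimipigodive
lemma: mip; CLASS=pa; NUM=so; VEL=du


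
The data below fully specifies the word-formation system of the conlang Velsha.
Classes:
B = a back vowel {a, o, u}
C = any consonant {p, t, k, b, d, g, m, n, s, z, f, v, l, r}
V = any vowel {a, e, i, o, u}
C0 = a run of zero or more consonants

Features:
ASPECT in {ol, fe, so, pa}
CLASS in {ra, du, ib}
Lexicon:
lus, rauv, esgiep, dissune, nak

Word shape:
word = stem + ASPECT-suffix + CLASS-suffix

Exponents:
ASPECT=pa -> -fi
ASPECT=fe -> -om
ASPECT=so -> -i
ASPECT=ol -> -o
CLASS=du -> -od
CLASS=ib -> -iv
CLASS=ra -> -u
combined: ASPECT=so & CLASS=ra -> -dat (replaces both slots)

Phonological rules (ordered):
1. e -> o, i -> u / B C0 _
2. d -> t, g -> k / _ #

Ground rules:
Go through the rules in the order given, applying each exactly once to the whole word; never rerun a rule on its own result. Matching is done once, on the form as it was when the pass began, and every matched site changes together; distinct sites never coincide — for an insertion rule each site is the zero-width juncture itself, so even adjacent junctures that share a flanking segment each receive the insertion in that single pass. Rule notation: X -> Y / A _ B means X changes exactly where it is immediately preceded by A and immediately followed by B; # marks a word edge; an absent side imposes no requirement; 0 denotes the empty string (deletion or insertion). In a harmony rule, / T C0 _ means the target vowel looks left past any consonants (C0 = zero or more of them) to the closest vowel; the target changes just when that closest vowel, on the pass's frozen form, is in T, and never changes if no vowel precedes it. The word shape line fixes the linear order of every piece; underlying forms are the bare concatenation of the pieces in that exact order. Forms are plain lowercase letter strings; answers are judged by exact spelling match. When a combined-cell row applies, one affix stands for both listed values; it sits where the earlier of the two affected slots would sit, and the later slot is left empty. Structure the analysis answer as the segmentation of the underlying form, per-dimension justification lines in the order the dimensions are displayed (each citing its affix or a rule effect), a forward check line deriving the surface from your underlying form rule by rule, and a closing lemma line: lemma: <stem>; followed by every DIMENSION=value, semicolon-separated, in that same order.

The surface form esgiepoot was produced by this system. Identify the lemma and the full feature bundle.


underlying: esgiep-o-od
ASPECT=ol - signalled by the affix -o
CLASS=du - signalled by the affix -od
check: esgiepood -> esgiepood -> esgiepoot
lemma: esgiep; ASPECT=ol; CLASS=du


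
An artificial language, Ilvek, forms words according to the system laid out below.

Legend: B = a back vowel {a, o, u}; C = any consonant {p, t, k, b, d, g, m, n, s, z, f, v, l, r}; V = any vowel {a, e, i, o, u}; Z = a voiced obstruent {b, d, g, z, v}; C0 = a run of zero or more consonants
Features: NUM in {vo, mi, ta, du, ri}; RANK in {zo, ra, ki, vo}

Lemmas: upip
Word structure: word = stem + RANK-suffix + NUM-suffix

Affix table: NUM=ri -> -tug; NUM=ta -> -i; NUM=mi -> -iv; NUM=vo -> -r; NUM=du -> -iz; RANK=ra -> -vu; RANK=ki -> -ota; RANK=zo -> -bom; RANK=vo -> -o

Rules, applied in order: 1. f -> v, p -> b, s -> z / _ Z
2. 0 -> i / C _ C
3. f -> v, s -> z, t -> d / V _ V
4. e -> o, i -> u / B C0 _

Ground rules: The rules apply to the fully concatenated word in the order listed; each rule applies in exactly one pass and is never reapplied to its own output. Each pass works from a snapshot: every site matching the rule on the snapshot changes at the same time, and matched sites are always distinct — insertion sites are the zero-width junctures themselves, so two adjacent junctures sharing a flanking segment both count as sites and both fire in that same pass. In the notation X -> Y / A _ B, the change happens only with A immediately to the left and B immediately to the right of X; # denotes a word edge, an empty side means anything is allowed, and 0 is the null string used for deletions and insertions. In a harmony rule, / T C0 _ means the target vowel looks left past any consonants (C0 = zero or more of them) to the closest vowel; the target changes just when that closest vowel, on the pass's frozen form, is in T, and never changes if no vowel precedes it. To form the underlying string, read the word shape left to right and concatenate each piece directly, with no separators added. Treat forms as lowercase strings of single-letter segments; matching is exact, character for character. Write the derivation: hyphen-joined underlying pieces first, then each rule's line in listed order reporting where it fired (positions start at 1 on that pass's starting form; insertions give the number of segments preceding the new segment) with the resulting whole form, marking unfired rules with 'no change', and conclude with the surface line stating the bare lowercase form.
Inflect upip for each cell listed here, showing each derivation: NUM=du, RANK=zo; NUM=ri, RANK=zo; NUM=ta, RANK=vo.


cell NUM=du, RANK=zo:
underlying: upip-bom-iz
1. f -> v, p -> b, s -> z / _ Z: fires at position(s) 4: upibbomiz
2. 0 -> i / C _ C: inserts after position(s) 4: upibibomiz
3. f -> v, s -> z, t -> d / V _ V: no change
4. e -> o, i -> u / B C0 _: fires at position(s) 3, 9: upubibomuz
surface: upubibomuz

cell NUM=ri, RANK=zo:
underlying: upip-bom-tug
1. f -> v, p -> b, s -> z / _ Z: fires at position(s) 4: upibbomtug
2. 0 -> i / C _ C: inserts after position(s) 4, 7: upibibomitug
3. f -> v, s -> z, t -> d / V _ V: fires at position(s) 10: upibibomidug
4. e -> o, i -> u / B C0 _: fires at position(s) 3, 9: upubibomudug
surface: upubibomudug

cell NUM=ta, RANK=vo:
underlying: upip-o-i
1. f -> v, p -> b, s -> z / _ Z: no change
2. 0 -> i / C _ C: no change
3. f -> v, s -> z, t -> d / V _ V: no change
4. e -> o, i -> u / B C0 _: fires at position(s) 3, 6: upupou
surface: upupou


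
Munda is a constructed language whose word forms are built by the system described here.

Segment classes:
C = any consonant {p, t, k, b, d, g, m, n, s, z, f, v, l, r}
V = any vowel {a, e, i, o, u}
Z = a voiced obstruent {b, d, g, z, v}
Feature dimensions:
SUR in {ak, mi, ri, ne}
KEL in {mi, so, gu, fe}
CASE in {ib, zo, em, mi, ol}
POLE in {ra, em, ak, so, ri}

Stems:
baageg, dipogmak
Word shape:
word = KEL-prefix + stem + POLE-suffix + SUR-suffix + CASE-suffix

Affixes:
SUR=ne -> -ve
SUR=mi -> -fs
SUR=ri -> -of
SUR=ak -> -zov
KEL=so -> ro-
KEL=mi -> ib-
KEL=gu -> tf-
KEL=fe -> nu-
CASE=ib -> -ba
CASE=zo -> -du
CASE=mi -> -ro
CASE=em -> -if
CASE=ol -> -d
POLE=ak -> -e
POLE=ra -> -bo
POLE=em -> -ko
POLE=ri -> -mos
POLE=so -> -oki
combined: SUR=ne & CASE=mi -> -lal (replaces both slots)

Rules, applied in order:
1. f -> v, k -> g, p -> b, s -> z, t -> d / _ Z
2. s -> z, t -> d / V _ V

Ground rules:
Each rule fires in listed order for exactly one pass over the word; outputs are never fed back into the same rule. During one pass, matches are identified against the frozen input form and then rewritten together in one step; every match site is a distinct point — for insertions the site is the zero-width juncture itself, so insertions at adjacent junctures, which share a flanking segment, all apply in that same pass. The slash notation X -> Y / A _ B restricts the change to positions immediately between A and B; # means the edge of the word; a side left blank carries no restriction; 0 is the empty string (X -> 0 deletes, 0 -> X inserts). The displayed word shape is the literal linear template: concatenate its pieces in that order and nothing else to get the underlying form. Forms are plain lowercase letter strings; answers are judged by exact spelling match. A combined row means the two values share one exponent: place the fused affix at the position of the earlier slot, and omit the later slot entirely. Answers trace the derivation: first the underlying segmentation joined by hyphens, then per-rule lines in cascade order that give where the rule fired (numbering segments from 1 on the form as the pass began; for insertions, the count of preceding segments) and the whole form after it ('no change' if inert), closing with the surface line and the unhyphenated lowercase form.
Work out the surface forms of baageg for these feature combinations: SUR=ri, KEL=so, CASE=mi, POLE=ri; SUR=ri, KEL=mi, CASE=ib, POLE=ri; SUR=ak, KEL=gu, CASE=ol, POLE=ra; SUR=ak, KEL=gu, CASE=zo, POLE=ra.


cell SUR=ri, KEL=so, CASE=mi, POLE=ri:
underlying: ro-baageg-mos-of-ro
1. f -> v, k -> g, p -> b, s -> z, t -> d / _ Z: no change
2. s -> z, t -> d / V _ V: fires at position(s) 11: robaagegmozofro
surface: robaagegmozofro

cell SUR=ri, KEL=mi, CASE=ib, POLE=ri:
underlying: ib-baageg-mos-of-ba
1. f -> v, k -> g, p -> b, s -> z, t -> d / _ Z: fires at position(s) 13: ibbaagegmosovba
2. s -> z, t -> d / V _ V: fires at position(s) 11: ibbaagegmozovba
surface: ibbaagegmozovba

cell SUR=ak, KEL=gu, CASE=ol, POLE=ra:
underlying: tf-baageg-bo-zov-d
1. f -> v, k -> g, p -> b, s -> z, t -> d / _ Z: fires at position(s) 2: tvbaagegbozovd
2. s -> z, t -> d / V _ V: no change
surface: tvbaagegbozovd

cell SUR=ak, KEL=gu, CASE=zo, POLE=ra:
underlying: tf-baageg-bo-zov-du
1. f -> v, k -> g, p -> b, s -> z, t -> d / _ Z: fires at position(s) 2: tvbaagegbozovdu
2. s -> z, t -> d / V _ V: no change
surface: tvbaagegbozovdu


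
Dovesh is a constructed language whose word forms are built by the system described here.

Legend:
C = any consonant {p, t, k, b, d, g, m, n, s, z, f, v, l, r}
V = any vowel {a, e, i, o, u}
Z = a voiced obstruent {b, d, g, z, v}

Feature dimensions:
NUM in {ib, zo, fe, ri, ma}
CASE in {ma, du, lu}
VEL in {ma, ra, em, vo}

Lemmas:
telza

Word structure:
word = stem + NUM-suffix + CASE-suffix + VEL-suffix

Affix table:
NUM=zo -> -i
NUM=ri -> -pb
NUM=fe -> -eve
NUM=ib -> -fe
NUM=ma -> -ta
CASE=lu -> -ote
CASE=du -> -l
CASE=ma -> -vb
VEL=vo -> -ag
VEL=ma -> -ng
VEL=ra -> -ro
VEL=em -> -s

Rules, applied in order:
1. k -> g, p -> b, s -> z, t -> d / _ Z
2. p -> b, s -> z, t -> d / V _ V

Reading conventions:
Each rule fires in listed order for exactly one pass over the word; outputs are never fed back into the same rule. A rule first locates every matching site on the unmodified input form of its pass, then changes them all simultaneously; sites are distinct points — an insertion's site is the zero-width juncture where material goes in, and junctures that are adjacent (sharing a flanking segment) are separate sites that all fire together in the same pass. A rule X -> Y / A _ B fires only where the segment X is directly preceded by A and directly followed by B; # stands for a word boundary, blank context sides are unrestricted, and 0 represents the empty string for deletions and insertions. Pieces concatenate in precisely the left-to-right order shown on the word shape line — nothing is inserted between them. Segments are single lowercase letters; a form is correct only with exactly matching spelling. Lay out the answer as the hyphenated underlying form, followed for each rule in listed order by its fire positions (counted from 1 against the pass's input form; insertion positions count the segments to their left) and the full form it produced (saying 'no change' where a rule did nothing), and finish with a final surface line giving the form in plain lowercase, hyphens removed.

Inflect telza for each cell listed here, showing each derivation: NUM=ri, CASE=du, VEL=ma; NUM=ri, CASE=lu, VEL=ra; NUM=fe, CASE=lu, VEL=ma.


cell NUM=ri, CASE=du, VEL=ma:
underlying: telza-pb-l-ng
1. k -> g, p -> b, s -> z, t -> d / _ Z: fires at position(s) 6: telzabblng
2. p -> b, s -> z, t -> d / V _ V: no change
surface: telzabblng

cell NUM=ri, CASE=lu, VEL=ra:
underlying: telza-pb-ote-ro
1. k -> g, p -> b, s -> z, t -> d / _ Z: fires at position(s) 6: telzabbotero
2. p -> b, s -> z, t -> d / V _ V: fires at position(s) 9: telzabbodero
surface: telzabbodero

cell NUM=fe, CASE=lu, VEL=ma:
underlying: telza-eve-ote-ng
1. k -> g, p -> b, s -> z, t -> d / _ Z: no change
2. p -> b, s -> z, t -> d / V _ V: fires at position(s) 10: telzaeveodeng
surface: telzaeveodeng
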